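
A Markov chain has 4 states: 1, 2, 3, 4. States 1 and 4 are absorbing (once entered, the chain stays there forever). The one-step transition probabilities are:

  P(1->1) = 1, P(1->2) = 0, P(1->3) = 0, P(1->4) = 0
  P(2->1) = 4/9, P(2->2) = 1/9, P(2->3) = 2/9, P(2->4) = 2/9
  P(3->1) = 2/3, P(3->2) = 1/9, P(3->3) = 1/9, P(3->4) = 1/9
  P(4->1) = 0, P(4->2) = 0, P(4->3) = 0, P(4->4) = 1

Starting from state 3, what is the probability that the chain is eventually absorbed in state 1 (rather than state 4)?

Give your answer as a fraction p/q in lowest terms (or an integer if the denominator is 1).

Answer: 26/31

Derivation:
Let a_i = P(absorbed in 1 | start in state i).
Boundary conditions: a_1 = 1, a_4 = 0.
For each transient state i, a_i = sum_j P(i->j) * a_j:
  a_2 = 4/9*a_1 + 1/9*a_2 + 2/9*a_3 + 2/9*a_4
  a_3 = 2/3*a_1 + 1/9*a_2 + 1/9*a_3 + 1/9*a_4

Substituting a_1 = 1 and a_4 = 0, rearrange to (I - Q) a = r where r[i] = P(i -> 1):
  [8/9, -2/9] . (a_2, a_3) = 4/9
  [-1/9, 8/9] . (a_2, a_3) = 2/3

Solving yields:
  a_2 = 22/31
  a_3 = 26/31

Starting state is 3, so the absorption probability is a_3 = 26/31.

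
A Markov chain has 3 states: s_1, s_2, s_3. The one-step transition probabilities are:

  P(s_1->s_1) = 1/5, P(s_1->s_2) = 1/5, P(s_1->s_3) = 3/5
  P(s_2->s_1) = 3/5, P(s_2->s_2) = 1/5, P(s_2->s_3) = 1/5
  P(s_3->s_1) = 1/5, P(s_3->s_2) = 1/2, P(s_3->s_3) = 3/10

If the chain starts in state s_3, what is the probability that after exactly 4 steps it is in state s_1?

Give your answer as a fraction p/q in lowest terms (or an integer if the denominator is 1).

Computing P^4 by repeated multiplication:
P^1 =
  s_1: [1/5, 1/5, 3/5]
  s_2: [3/5, 1/5, 1/5]
  s_3: [1/5, 1/2, 3/10]
P^2 =
  s_1: [7/25, 19/50, 17/50]
  s_2: [7/25, 13/50, 23/50]
  s_3: [2/5, 29/100, 31/100]
P^3 =
  s_1: [44/125, 151/500, 173/500]
  s_2: [38/125, 169/500, 179/500]
  s_3: [79/250, 293/1000, 391/1000]
P^4 =
  s_1: [401/1250, 1519/5000, 1877/5000]
  s_2: [419/1250, 1537/5000, 1787/5000]
  s_3: [793/2500, 3173/10000, 731/2000]

(P^4)[s_3 -> s_1] = 793/2500

Answer: 793/2500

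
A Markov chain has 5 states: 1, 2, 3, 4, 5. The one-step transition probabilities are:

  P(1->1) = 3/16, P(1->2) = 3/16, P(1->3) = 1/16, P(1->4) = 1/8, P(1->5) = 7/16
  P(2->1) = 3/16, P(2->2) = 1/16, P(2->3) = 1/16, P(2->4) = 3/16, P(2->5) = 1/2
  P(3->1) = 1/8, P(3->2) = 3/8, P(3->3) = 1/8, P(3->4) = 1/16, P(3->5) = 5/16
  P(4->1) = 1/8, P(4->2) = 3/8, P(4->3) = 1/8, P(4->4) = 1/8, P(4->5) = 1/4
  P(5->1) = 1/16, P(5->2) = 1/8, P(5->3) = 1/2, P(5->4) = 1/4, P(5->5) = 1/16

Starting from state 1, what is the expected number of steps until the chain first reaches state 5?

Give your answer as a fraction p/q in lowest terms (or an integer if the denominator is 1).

Let h_i = expected steps to first reach 5 from state i.
Boundary: h_5 = 0.
First-step equations for the other states:
  h_1 = 1 + 3/16*h_1 + 3/16*h_2 + 1/16*h_3 + 1/8*h_4 + 7/16*h_5
  h_2 = 1 + 3/16*h_1 + 1/16*h_2 + 1/16*h_3 + 3/16*h_4 + 1/2*h_5
  h_3 = 1 + 1/8*h_1 + 3/8*h_2 + 1/8*h_3 + 1/16*h_4 + 5/16*h_5
  h_4 = 1 + 1/8*h_1 + 3/8*h_2 + 1/8*h_3 + 1/8*h_4 + 1/4*h_5

Substituting h_5 = 0 and rearranging gives the linear system (I - Q) h = 1:
  [13/16, -3/16, -1/16, -1/8] . (h_1, h_2, h_3, h_4) = 1
  [-3/16, 15/16, -1/16, -3/16] . (h_1, h_2, h_3, h_4) = 1
  [-1/8, -3/8, 7/8, -1/16] . (h_1, h_2, h_3, h_4) = 1
  [-1/8, -3/8, -1/8, 7/8] . (h_1, h_2, h_3, h_4) = 1

Solving yields:
  h_1 = 2860/1189
  h_2 = 8192/3567
  h_3 = 3180/1189
  h_4 = 3392/1189

Starting state is 1, so the expected hitting time is h_1 = 2860/1189.

Answer: 2860/1189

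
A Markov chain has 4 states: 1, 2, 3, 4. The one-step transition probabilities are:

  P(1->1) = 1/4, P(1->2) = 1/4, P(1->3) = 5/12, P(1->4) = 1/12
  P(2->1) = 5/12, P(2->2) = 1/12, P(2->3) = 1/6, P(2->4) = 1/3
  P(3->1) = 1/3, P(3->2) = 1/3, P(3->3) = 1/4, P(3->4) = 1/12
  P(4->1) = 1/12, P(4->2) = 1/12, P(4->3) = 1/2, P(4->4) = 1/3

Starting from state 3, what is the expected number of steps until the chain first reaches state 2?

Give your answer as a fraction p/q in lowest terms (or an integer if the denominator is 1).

Let h_i = expected steps to first reach 2 from state i.
Boundary: h_2 = 0.
First-step equations for the other states:
  h_1 = 1 + 1/4*h_1 + 1/4*h_2 + 5/12*h_3 + 1/12*h_4
  h_3 = 1 + 1/3*h_1 + 1/3*h_2 + 1/4*h_3 + 1/12*h_4
  h_4 = 1 + 1/12*h_1 + 1/12*h_2 + 1/2*h_3 + 1/3*h_4

Substituting h_2 = 0 and rearranging gives the linear system (I - Q) h = 1:
  [3/4, -5/12, -1/12] . (h_1, h_3, h_4) = 1
  [-1/3, 3/4, -1/12] . (h_1, h_3, h_4) = 1
  [-1/12, -1/2, 2/3] . (h_1, h_3, h_4) = 1

Solving yields:
  h_1 = 42/11
  h_3 = 39/11
  h_4 = 51/11

Starting state is 3, so the expected hitting time is h_3 = 39/11.

Answer: 39/11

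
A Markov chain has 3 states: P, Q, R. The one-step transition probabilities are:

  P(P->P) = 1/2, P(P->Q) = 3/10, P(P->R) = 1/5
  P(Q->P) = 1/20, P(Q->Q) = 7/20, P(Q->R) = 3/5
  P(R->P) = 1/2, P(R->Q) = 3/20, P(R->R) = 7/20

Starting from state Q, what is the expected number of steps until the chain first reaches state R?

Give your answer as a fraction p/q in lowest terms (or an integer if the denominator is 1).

Answer: 55/31

Derivation:
Let h_i = expected steps to first reach R from state i.
Boundary: h_R = 0.
First-step equations for the other states:
  h_P = 1 + 1/2*h_P + 3/10*h_Q + 1/5*h_R
  h_Q = 1 + 1/20*h_P + 7/20*h_Q + 3/5*h_R

Substituting h_R = 0 and rearranging gives the linear system (I - Q) h = 1:
  [1/2, -3/10] . (h_P, h_Q) = 1
  [-1/20, 13/20] . (h_P, h_Q) = 1

Solving yields:
  h_P = 95/31
  h_Q = 55/31

Starting state is Q, so the expected hitting time is h_Q = 55/31.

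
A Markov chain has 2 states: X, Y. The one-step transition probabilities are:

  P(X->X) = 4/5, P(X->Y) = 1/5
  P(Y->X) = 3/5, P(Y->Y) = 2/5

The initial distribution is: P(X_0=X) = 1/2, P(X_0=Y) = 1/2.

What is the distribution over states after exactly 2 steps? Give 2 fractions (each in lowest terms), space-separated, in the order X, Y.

Propagating the distribution step by step (d_{t+1} = d_t * P):
d_0 = (X=1/2, Y=1/2)
  d_1[X] = 1/2*4/5 + 1/2*3/5 = 7/10
  d_1[Y] = 1/2*1/5 + 1/2*2/5 = 3/10
d_1 = (X=7/10, Y=3/10)
  d_2[X] = 7/10*4/5 + 3/10*3/5 = 37/50
  d_2[Y] = 7/10*1/5 + 3/10*2/5 = 13/50
d_2 = (X=37/50, Y=13/50)

Answer: 37/50 13/50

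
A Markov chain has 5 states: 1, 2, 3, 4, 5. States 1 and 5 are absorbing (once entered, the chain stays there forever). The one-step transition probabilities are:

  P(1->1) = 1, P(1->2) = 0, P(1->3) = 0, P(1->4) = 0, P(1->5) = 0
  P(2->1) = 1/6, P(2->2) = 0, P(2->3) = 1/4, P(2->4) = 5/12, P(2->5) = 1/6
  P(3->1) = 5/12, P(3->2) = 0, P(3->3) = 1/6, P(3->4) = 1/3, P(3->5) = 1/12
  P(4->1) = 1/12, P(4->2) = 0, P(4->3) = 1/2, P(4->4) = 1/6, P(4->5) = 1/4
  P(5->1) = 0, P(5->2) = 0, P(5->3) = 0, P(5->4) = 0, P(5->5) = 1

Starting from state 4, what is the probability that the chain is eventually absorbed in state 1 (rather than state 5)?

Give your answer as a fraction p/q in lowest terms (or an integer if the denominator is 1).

Answer: 10/19

Derivation:
Let a_i = P(absorbed in 1 | start in state i).
Boundary conditions: a_1 = 1, a_5 = 0.
For each transient state i, a_i = sum_j P(i->j) * a_j:
  a_2 = 1/6*a_1 + 0*a_2 + 1/4*a_3 + 5/12*a_4 + 1/6*a_5
  a_3 = 5/12*a_1 + 0*a_2 + 1/6*a_3 + 1/3*a_4 + 1/12*a_5
  a_4 = 1/12*a_1 + 0*a_2 + 1/2*a_3 + 1/6*a_4 + 1/4*a_5

Substituting a_1 = 1 and a_5 = 0, rearrange to (I - Q) a = r where r[i] = P(i -> 1):
  [1, -1/4, -5/12] . (a_2, a_3, a_4) = 1/6
  [0, 5/6, -1/3] . (a_2, a_3, a_4) = 5/12
  [0, -1/2, 5/6] . (a_2, a_3, a_4) = 1/12

Solving yields:
  a_2 = 257/456
  a_3 = 27/38
  a_4 = 10/19

Starting state is 4, so the absorption probability is a_4 = 10/19.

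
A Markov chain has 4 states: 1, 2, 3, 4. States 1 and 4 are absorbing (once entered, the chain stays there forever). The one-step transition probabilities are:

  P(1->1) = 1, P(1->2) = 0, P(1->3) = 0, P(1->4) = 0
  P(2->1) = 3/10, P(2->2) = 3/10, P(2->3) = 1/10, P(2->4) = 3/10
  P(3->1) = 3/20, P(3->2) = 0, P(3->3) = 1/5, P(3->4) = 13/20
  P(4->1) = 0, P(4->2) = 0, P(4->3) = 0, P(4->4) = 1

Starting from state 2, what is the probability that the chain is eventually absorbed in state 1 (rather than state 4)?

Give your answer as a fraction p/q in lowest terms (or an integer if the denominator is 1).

Let a_i = P(absorbed in 1 | start in state i).
Boundary conditions: a_1 = 1, a_4 = 0.
For each transient state i, a_i = sum_j P(i->j) * a_j:
  a_2 = 3/10*a_1 + 3/10*a_2 + 1/10*a_3 + 3/10*a_4
  a_3 = 3/20*a_1 + 0*a_2 + 1/5*a_3 + 13/20*a_4

Substituting a_1 = 1 and a_4 = 0, rearrange to (I - Q) a = r where r[i] = P(i -> 1):
  [7/10, -1/10] . (a_2, a_3) = 3/10
  [0, 4/5] . (a_2, a_3) = 3/20

Solving yields:
  a_2 = 51/112
  a_3 = 3/16

Starting state is 2, so the absorption probability is a_2 = 51/112.

Answer: 51/112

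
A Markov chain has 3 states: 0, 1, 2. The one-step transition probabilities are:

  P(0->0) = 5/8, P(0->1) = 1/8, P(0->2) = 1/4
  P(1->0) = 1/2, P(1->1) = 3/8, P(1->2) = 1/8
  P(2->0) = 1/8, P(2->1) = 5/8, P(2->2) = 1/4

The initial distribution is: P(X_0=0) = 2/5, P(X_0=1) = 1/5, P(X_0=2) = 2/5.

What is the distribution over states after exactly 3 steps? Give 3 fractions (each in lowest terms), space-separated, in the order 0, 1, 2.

Propagating the distribution step by step (d_{t+1} = d_t * P):
d_0 = (0=2/5, 1=1/5, 2=2/5)
  d_1[0] = 2/5*5/8 + 1/5*1/2 + 2/5*1/8 = 2/5
  d_1[1] = 2/5*1/8 + 1/5*3/8 + 2/5*5/8 = 3/8
  d_1[2] = 2/5*1/4 + 1/5*1/8 + 2/5*1/4 = 9/40
d_1 = (0=2/5, 1=3/8, 2=9/40)
  d_2[0] = 2/5*5/8 + 3/8*1/2 + 9/40*1/8 = 149/320
  d_2[1] = 2/5*1/8 + 3/8*3/8 + 9/40*5/8 = 53/160
  d_2[2] = 2/5*1/4 + 3/8*1/8 + 9/40*1/4 = 13/64
d_2 = (0=149/320, 1=53/160, 2=13/64)
  d_3[0] = 149/320*5/8 + 53/160*1/2 + 13/64*1/8 = 617/1280
  d_3[1] = 149/320*1/8 + 53/160*3/8 + 13/64*5/8 = 99/320
  d_3[2] = 149/320*1/4 + 53/160*1/8 + 13/64*1/4 = 267/1280
d_3 = (0=617/1280, 1=99/320, 2=267/1280)

Answer: 617/1280 99/320 267/1280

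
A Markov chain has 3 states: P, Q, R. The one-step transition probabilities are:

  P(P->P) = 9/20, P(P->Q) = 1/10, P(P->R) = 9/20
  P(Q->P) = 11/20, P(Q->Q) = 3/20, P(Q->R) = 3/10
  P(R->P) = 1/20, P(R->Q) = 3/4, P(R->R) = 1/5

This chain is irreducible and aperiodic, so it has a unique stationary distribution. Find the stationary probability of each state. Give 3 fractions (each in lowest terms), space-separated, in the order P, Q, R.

The stationary distribution satisfies pi = pi * P, i.e.:
  pi_P = 9/20*pi_P + 11/20*pi_Q + 1/20*pi_R
  pi_Q = 1/10*pi_P + 3/20*pi_Q + 3/4*pi_R
  pi_R = 9/20*pi_P + 3/10*pi_Q + 1/5*pi_R
with normalization: pi_P + pi_Q + pi_R = 1.

Using the first 2 balance equations plus normalization, the linear system A*pi = b is:
  [-11/20, 11/20, 1/20] . pi = 0
  [1/10, -17/20, 3/4] . pi = 0
  [1, 1, 1] . pi = 1

Solving yields:
  pi_P = 91/257
  pi_Q = 167/514
  pi_R = 165/514

Verification (pi * P):
  91/257*9/20 + 167/514*11/20 + 165/514*1/20 = 91/257 = pi_P  (ok)
  91/257*1/10 + 167/514*3/20 + 165/514*3/4 = 167/514 = pi_Q  (ok)
  91/257*9/20 + 167/514*3/10 + 165/514*1/5 = 165/514 = pi_R  (ok)

Answer: 91/257 167/514 165/514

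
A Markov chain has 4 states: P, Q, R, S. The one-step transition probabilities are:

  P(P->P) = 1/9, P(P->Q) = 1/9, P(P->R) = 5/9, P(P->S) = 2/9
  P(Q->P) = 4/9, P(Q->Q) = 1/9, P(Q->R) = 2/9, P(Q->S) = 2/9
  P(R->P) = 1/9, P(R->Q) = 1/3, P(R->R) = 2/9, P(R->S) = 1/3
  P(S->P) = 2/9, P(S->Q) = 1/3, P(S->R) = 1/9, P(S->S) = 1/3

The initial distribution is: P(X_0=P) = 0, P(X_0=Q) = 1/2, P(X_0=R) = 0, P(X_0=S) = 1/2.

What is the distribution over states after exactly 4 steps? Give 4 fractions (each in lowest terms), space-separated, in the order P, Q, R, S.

Answer: 973/4374 1531/6561 1141/4374 1859/6561

Derivation:
Propagating the distribution step by step (d_{t+1} = d_t * P):
d_0 = (P=0, Q=1/2, R=0, S=1/2)
  d_1[P] = 0*1/9 + 1/2*4/9 + 0*1/9 + 1/2*2/9 = 1/3
  d_1[Q] = 0*1/9 + 1/2*1/9 + 0*1/3 + 1/2*1/3 = 2/9
  d_1[R] = 0*5/9 + 1/2*2/9 + 0*2/9 + 1/2*1/9 = 1/6
  d_1[S] = 0*2/9 + 1/2*2/9 + 0*1/3 + 1/2*1/3 = 5/18
d_1 = (P=1/3, Q=2/9, R=1/6, S=5/18)
  d_2[P] = 1/3*1/9 + 2/9*4/9 + 1/6*1/9 + 5/18*2/9 = 35/162
  d_2[Q] = 1/3*1/9 + 2/9*1/9 + 1/6*1/3 + 5/18*1/3 = 17/81
  d_2[R] = 1/3*5/9 + 2/9*2/9 + 1/6*2/9 + 5/18*1/9 = 49/162
  d_2[S] = 1/3*2/9 + 2/9*2/9 + 1/6*1/3 + 5/18*1/3 = 22/81
d_2 = (P=35/162, Q=17/81, R=49/162, S=22/81)
  d_3[P] = 35/162*1/9 + 17/81*4/9 + 49/162*1/9 + 22/81*2/9 = 154/729
  d_3[Q] = 35/162*1/9 + 17/81*1/9 + 49/162*1/3 + 22/81*1/3 = 58/243
  d_3[R] = 35/162*5/9 + 17/81*2/9 + 49/162*2/9 + 22/81*1/9 = 385/1458
  d_3[S] = 35/162*2/9 + 17/81*2/9 + 49/162*1/3 + 22/81*1/3 = 139/486
d_3 = (P=154/729, Q=58/243, R=385/1458, S=139/486)
  d_4[P] = 154/729*1/9 + 58/243*4/9 + 385/1458*1/9 + 139/486*2/9 = 973/4374
  d_4[Q] = 154/729*1/9 + 58/243*1/9 + 385/1458*1/3 + 139/486*1/3 = 1531/6561
  d_4[R] = 154/729*5/9 + 58/243*2/9 + 385/1458*2/9 + 139/486*1/9 = 1141/4374
  d_4[S] = 154/729*2/9 + 58/243*2/9 + 385/1458*1/3 + 139/486*1/3 = 1859/6561
d_4 = (P=973/4374, Q=1531/6561, R=1141/4374, S=1859/6561)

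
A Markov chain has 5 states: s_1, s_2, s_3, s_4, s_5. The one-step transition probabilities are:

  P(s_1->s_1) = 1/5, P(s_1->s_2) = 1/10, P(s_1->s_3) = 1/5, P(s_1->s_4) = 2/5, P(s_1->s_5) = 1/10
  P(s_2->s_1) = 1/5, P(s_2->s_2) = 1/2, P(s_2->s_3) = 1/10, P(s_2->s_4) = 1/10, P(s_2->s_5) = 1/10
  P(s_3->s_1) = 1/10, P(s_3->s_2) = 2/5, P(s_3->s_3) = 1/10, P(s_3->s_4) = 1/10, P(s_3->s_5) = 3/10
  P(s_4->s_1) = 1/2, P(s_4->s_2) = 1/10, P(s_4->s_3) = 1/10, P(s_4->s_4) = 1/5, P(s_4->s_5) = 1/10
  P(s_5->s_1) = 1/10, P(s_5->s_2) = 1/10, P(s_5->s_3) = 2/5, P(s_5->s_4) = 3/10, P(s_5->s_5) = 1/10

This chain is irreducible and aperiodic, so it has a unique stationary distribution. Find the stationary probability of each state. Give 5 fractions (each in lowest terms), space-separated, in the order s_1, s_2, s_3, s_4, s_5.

Answer: 607/2570 383/1542 42/257 1691/7710 341/2570

Derivation:
The stationary distribution satisfies pi = pi * P, i.e.:
  pi_s_1 = 1/5*pi_s_1 + 1/5*pi_s_2 + 1/10*pi_s_3 + 1/2*pi_s_4 + 1/10*pi_s_5
  pi_s_2 = 1/10*pi_s_1 + 1/2*pi_s_2 + 2/5*pi_s_3 + 1/10*pi_s_4 + 1/10*pi_s_5
  pi_s_3 = 1/5*pi_s_1 + 1/10*pi_s_2 + 1/10*pi_s_3 + 1/10*pi_s_4 + 2/5*pi_s_5
  pi_s_4 = 2/5*pi_s_1 + 1/10*pi_s_2 + 1/10*pi_s_3 + 1/5*pi_s_4 + 3/10*pi_s_5
  pi_s_5 = 1/10*pi_s_1 + 1/10*pi_s_2 + 3/10*pi_s_3 + 1/10*pi_s_4 + 1/10*pi_s_5
with normalization: pi_s_1 + pi_s_2 + pi_s_3 + pi_s_4 + pi_s_5 = 1.

Using the first 4 balance equations plus normalization, the linear system A*pi = b is:
  [-4/5, 1/5, 1/10, 1/2, 1/10] . pi = 0
  [1/10, -1/2, 2/5, 1/10, 1/10] . pi = 0
  [1/5, 1/10, -9/10, 1/10, 2/5] . pi = 0
  [2/5, 1/10, 1/10, -4/5, 3/10] . pi = 0
  [1, 1, 1, 1, 1] . pi = 1

Solving yields:
  pi_s_1 = 607/2570
  pi_s_2 = 383/1542
  pi_s_3 = 42/257
  pi_s_4 = 1691/7710
  pi_s_5 = 341/2570

Verification (pi * P):
  607/2570*1/5 + 383/1542*1/5 + 42/257*1/10 + 1691/7710*1/2 + 341/2570*1/10 = 607/2570 = pi_s_1  (ok)
  607/2570*1/10 + 383/1542*1/2 + 42/257*2/5 + 1691/7710*1/10 + 341/2570*1/10 = 383/1542 = pi_s_2  (ok)
  607/2570*1/5 + 383/1542*1/10 + 42/257*1/10 + 1691/7710*1/10 + 341/2570*2/5 = 42/257 = pi_s_3  (ok)
  607/2570*2/5 + 383/1542*1/10 + 42/257*1/10 + 1691/7710*1/5 + 341/2570*3/10 = 1691/7710 = pi_s_4  (ok)
  607/2570*1/10 + 383/1542*1/10 + 42/257*3/10 + 1691/7710*1/10 + 341/2570*1/10 = 341/2570 = pi_s_5  (ok)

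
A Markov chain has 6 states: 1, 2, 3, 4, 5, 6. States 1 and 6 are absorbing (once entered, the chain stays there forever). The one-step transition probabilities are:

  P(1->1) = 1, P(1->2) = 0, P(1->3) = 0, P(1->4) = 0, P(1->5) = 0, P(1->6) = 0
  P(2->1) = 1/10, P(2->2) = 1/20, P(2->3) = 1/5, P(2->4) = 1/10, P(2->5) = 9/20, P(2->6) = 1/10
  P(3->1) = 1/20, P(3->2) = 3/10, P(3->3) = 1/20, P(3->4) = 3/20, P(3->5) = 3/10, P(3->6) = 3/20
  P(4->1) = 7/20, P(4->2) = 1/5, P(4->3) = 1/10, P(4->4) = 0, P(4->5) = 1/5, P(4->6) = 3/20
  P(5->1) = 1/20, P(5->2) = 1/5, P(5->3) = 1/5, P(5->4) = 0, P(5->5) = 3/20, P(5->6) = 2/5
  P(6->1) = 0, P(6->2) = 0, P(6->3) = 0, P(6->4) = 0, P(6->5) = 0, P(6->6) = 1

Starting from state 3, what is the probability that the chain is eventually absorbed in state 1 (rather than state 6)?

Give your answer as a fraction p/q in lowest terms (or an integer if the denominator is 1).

Let a_i = P(absorbed in 1 | start in state i).
Boundary conditions: a_1 = 1, a_6 = 0.
For each transient state i, a_i = sum_j P(i->j) * a_j:
  a_2 = 1/10*a_1 + 1/20*a_2 + 1/5*a_3 + 1/10*a_4 + 9/20*a_5 + 1/10*a_6
  a_3 = 1/20*a_1 + 3/10*a_2 + 1/20*a_3 + 3/20*a_4 + 3/10*a_5 + 3/20*a_6
  a_4 = 7/20*a_1 + 1/5*a_2 + 1/10*a_3 + 0*a_4 + 1/5*a_5 + 3/20*a_6
  a_5 = 1/20*a_1 + 1/5*a_2 + 1/5*a_3 + 0*a_4 + 3/20*a_5 + 2/5*a_6

Substituting a_1 = 1 and a_6 = 0, rearrange to (I - Q) a = r where r[i] = P(i -> 1):
  [19/20, -1/5, -1/10, -9/20] . (a_2, a_3, a_4, a_5) = 1/10
  [-3/10, 19/20, -3/20, -3/10] . (a_2, a_3, a_4, a_5) = 1/20
  [-1/5, -1/10, 1, -1/5] . (a_2, a_3, a_4, a_5) = 7/20
  [-1/5, -1/5, 0, 17/20] . (a_2, a_3, a_4, a_5) = 1/20

Solving yields:
  a_2 = 2428/7777
  a_3 = 3229/11110
  a_4 = 5351/11110
  a_5 = 7803/38885

Starting state is 3, so the absorption probability is a_3 = 3229/11110.

Answer: 3229/11110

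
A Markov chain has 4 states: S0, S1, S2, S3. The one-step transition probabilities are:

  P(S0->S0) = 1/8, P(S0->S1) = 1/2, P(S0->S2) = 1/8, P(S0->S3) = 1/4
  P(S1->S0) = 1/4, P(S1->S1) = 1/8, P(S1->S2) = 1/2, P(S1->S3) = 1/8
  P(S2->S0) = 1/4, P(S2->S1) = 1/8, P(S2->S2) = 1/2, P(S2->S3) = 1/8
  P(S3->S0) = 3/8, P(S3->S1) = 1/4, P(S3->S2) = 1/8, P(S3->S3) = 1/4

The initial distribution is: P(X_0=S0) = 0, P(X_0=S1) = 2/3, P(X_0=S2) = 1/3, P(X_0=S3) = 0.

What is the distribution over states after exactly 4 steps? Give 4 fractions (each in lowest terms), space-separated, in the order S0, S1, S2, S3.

Propagating the distribution step by step (d_{t+1} = d_t * P):
d_0 = (S0=0, S1=2/3, S2=1/3, S3=0)
  d_1[S0] = 0*1/8 + 2/3*1/4 + 1/3*1/4 + 0*3/8 = 1/4
  d_1[S1] = 0*1/2 + 2/3*1/8 + 1/3*1/8 + 0*1/4 = 1/8
  d_1[S2] = 0*1/8 + 2/3*1/2 + 1/3*1/2 + 0*1/8 = 1/2
  d_1[S3] = 0*1/4 + 2/3*1/8 + 1/3*1/8 + 0*1/4 = 1/8
d_1 = (S0=1/4, S1=1/8, S2=1/2, S3=1/8)
  d_2[S0] = 1/4*1/8 + 1/8*1/4 + 1/2*1/4 + 1/8*3/8 = 15/64
  d_2[S1] = 1/4*1/2 + 1/8*1/8 + 1/2*1/8 + 1/8*1/4 = 15/64
  d_2[S2] = 1/4*1/8 + 1/8*1/2 + 1/2*1/2 + 1/8*1/8 = 23/64
  d_2[S3] = 1/4*1/4 + 1/8*1/8 + 1/2*1/8 + 1/8*1/4 = 11/64
d_2 = (S0=15/64, S1=15/64, S2=23/64, S3=11/64)
  d_3[S0] = 15/64*1/8 + 15/64*1/4 + 23/64*1/4 + 11/64*3/8 = 31/128
  d_3[S1] = 15/64*1/2 + 15/64*1/8 + 23/64*1/8 + 11/64*1/4 = 15/64
  d_3[S2] = 15/64*1/8 + 15/64*1/2 + 23/64*1/2 + 11/64*1/8 = 89/256
  d_3[S3] = 15/64*1/4 + 15/64*1/8 + 23/64*1/8 + 11/64*1/4 = 45/256
d_3 = (S0=31/128, S1=15/64, S2=89/256, S3=45/256)
  d_4[S0] = 31/128*1/8 + 15/64*1/4 + 89/256*1/4 + 45/256*3/8 = 495/2048
  d_4[S1] = 31/128*1/2 + 15/64*1/8 + 89/256*1/8 + 45/256*1/4 = 487/2048
  d_4[S2] = 31/128*1/8 + 15/64*1/2 + 89/256*1/2 + 45/256*1/8 = 703/2048
  d_4[S3] = 31/128*1/4 + 15/64*1/8 + 89/256*1/8 + 45/256*1/4 = 363/2048
d_4 = (S0=495/2048, S1=487/2048, S2=703/2048, S3=363/2048)

Answer: 495/2048 487/2048 703/2048 363/2048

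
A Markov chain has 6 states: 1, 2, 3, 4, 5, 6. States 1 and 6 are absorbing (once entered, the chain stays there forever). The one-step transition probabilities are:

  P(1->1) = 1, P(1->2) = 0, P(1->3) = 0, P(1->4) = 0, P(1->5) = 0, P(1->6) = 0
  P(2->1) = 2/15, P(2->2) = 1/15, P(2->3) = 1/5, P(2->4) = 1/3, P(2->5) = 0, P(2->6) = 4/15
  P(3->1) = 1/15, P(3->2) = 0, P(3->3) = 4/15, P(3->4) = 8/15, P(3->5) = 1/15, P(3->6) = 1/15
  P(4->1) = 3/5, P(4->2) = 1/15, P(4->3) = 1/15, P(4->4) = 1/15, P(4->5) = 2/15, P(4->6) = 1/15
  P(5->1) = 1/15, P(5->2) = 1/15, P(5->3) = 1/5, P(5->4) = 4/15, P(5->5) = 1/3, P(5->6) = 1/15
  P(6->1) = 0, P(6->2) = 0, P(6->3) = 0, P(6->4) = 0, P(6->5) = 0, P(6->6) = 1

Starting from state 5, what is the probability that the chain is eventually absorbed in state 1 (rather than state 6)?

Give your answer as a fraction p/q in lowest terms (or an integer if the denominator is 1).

Let a_i = P(absorbed in 1 | start in state i).
Boundary conditions: a_1 = 1, a_6 = 0.
For each transient state i, a_i = sum_j P(i->j) * a_j:
  a_2 = 2/15*a_1 + 1/15*a_2 + 1/5*a_3 + 1/3*a_4 + 0*a_5 + 4/15*a_6
  a_3 = 1/15*a_1 + 0*a_2 + 4/15*a_3 + 8/15*a_4 + 1/15*a_5 + 1/15*a_6
  a_4 = 3/5*a_1 + 1/15*a_2 + 1/15*a_3 + 1/15*a_4 + 2/15*a_5 + 1/15*a_6
  a_5 = 1/15*a_1 + 1/15*a_2 + 1/5*a_3 + 4/15*a_4 + 1/3*a_5 + 1/15*a_6

Substituting a_1 = 1 and a_6 = 0, rearrange to (I - Q) a = r where r[i] = P(i -> 1):
  [14/15, -1/5, -1/3, 0] . (a_2, a_3, a_4, a_5) = 2/15
  [0, 11/15, -8/15, -1/15] . (a_2, a_3, a_4, a_5) = 1/15
  [-1/15, -1/15, 14/15, -2/15] . (a_2, a_3, a_4, a_5) = 3/5
  [-1/15, -1/5, -4/15, 2/3] . (a_2, a_3, a_4, a_5) = 1/15

Solving yields:
  a_2 = 516/845
  a_3 = 653/845
  a_4 = 11/13
  a_5 = 618/845

Starting state is 5, so the absorption probability is a_5 = 618/845.

Answer: 618/845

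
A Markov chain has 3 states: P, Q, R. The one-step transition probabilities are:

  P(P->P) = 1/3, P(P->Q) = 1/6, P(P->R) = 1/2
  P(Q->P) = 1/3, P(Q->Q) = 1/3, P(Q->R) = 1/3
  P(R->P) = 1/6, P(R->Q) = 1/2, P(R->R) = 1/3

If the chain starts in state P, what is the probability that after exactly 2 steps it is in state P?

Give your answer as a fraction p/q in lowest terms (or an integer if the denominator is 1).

Computing P^2 by repeated multiplication:
P^1 =
  P: [1/3, 1/6, 1/2]
  Q: [1/3, 1/3, 1/3]
  R: [1/6, 1/2, 1/3]
P^2 =
  P: [1/4, 13/36, 7/18]
  Q: [5/18, 1/3, 7/18]
  R: [5/18, 13/36, 13/36]

(P^2)[P -> P] = 1/4

Answer: 1/4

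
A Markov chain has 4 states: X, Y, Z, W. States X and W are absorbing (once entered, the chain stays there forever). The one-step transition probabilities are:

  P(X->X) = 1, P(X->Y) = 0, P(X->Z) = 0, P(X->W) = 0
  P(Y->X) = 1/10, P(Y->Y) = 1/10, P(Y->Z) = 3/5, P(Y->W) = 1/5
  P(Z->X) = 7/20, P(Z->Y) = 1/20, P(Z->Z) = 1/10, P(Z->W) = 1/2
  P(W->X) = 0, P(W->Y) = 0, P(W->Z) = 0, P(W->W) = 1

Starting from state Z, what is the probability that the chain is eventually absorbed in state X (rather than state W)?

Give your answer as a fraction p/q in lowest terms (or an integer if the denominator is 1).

Let a_i = P(absorbed in X | start in state i).
Boundary conditions: a_X = 1, a_W = 0.
For each transient state i, a_i = sum_j P(i->j) * a_j:
  a_Y = 1/10*a_X + 1/10*a_Y + 3/5*a_Z + 1/5*a_W
  a_Z = 7/20*a_X + 1/20*a_Y + 1/10*a_Z + 1/2*a_W

Substituting a_X = 1 and a_W = 0, rearrange to (I - Q) a = r where r[i] = P(i -> X):
  [9/10, -3/5] . (a_Y, a_Z) = 1/10
  [-1/20, 9/10] . (a_Y, a_Z) = 7/20

Solving yields:
  a_Y = 5/13
  a_Z = 16/39

Starting state is Z, so the absorption probability is a_Z = 16/39.

Answer: 16/39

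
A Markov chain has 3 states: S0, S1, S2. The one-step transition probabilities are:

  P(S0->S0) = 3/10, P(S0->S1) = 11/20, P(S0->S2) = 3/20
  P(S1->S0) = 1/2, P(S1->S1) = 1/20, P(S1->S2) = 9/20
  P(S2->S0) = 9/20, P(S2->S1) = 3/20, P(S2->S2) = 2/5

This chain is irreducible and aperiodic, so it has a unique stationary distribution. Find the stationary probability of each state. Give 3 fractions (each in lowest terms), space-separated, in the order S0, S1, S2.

Answer: 67/166 47/166 26/83

Derivation:
The stationary distribution satisfies pi = pi * P, i.e.:
  pi_S0 = 3/10*pi_S0 + 1/2*pi_S1 + 9/20*pi_S2
  pi_S1 = 11/20*pi_S0 + 1/20*pi_S1 + 3/20*pi_S2
  pi_S2 = 3/20*pi_S0 + 9/20*pi_S1 + 2/5*pi_S2
with normalization: pi_S0 + pi_S1 + pi_S2 = 1.

Using the first 2 balance equations plus normalization, the linear system A*pi = b is:
  [-7/10, 1/2, 9/20] . pi = 0
  [11/20, -19/20, 3/20] . pi = 0
  [1, 1, 1] . pi = 1

Solving yields:
  pi_S0 = 67/166
  pi_S1 = 47/166
  pi_S2 = 26/83

Verification (pi * P):
  67/166*3/10 + 47/166*1/2 + 26/83*9/20 = 67/166 = pi_S0  (ok)
  67/166*11/20 + 47/166*1/20 + 26/83*3/20 = 47/166 = pi_S1  (ok)
  67/166*3/20 + 47/166*9/20 + 26/83*2/5 = 26/83 = pi_S2  (ok)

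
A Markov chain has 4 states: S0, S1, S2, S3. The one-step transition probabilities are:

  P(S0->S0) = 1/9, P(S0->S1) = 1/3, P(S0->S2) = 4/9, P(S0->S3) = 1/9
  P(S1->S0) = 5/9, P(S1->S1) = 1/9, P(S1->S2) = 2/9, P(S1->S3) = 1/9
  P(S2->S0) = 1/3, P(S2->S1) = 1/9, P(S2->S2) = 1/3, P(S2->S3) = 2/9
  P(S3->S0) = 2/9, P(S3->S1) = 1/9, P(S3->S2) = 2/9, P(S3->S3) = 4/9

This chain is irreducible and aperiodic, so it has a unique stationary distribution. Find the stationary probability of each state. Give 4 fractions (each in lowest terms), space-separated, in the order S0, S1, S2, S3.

Answer: 31/109 19/109 35/109 24/109

Derivation:
The stationary distribution satisfies pi = pi * P, i.e.:
  pi_S0 = 1/9*pi_S0 + 5/9*pi_S1 + 1/3*pi_S2 + 2/9*pi_S3
  pi_S1 = 1/3*pi_S0 + 1/9*pi_S1 + 1/9*pi_S2 + 1/9*pi_S3
  pi_S2 = 4/9*pi_S0 + 2/9*pi_S1 + 1/3*pi_S2 + 2/9*pi_S3
  pi_S3 = 1/9*pi_S0 + 1/9*pi_S1 + 2/9*pi_S2 + 4/9*pi_S3
with normalization: pi_S0 + pi_S1 + pi_S2 + pi_S3 = 1.

Using the first 3 balance equations plus normalization, the linear system A*pi = b is:
  [-8/9, 5/9, 1/3, 2/9] . pi = 0
  [1/3, -8/9, 1/9, 1/9] . pi = 0
  [4/9, 2/9, -2/3, 2/9] . pi = 0
  [1, 1, 1, 1] . pi = 1

Solving yields:
  pi_S0 = 31/109
  pi_S1 = 19/109
  pi_S2 = 35/109
  pi_S3 = 24/109

Verification (pi * P):
  31/109*1/9 + 19/109*5/9 + 35/109*1/3 + 24/109*2/9 = 31/109 = pi_S0  (ok)
  31/109*1/3 + 19/109*1/9 + 35/109*1/9 + 24/109*1/9 = 19/109 = pi_S1  (ok)
  31/109*4/9 + 19/109*2/9 + 35/109*1/3 + 24/109*2/9 = 35/109 = pi_S2  (ok)
  31/109*1/9 + 19/109*1/9 + 35/109*2/9 + 24/109*4/9 = 24/109 = pi_S3  (ok)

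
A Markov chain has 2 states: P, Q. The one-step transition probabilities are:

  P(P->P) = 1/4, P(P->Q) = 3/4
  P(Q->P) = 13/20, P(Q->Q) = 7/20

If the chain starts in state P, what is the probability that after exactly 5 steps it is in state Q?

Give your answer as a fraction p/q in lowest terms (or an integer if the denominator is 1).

Computing P^5 by repeated multiplication:
P^1 =
  P: [1/4, 3/4]
  Q: [13/20, 7/20]
P^2 =
  P: [11/20, 9/20]
  Q: [39/100, 61/100]
P^3 =
  P: [43/100, 57/100]
  Q: [247/500, 253/500]
P^4 =
  P: [239/500, 261/500]
  Q: [1131/2500, 1369/2500]
P^5 =
  P: [1147/2500, 1353/2500]
  Q: [5863/12500, 6637/12500]

(P^5)[P -> Q] = 1353/2500

Answer: 1353/2500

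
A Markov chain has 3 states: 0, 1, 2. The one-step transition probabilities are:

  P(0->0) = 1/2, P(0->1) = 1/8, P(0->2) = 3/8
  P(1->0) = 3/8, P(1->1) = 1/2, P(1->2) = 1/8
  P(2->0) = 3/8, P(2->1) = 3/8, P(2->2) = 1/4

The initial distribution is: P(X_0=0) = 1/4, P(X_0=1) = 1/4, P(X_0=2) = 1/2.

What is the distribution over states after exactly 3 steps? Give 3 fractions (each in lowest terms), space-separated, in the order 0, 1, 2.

Answer: 877/2048 631/2048 135/512

Derivation:
Propagating the distribution step by step (d_{t+1} = d_t * P):
d_0 = (0=1/4, 1=1/4, 2=1/2)
  d_1[0] = 1/4*1/2 + 1/4*3/8 + 1/2*3/8 = 13/32
  d_1[1] = 1/4*1/8 + 1/4*1/2 + 1/2*3/8 = 11/32
  d_1[2] = 1/4*3/8 + 1/4*1/8 + 1/2*1/4 = 1/4
d_1 = (0=13/32, 1=11/32, 2=1/4)
  d_2[0] = 13/32*1/2 + 11/32*3/8 + 1/4*3/8 = 109/256
  d_2[1] = 13/32*1/8 + 11/32*1/2 + 1/4*3/8 = 81/256
  d_2[2] = 13/32*3/8 + 11/32*1/8 + 1/4*1/4 = 33/128
d_2 = (0=109/256, 1=81/256, 2=33/128)
  d_3[0] = 109/256*1/2 + 81/256*3/8 + 33/128*3/8 = 877/2048
  d_3[1] = 109/256*1/8 + 81/256*1/2 + 33/128*3/8 = 631/2048
  d_3[2] = 109/256*3/8 + 81/256*1/8 + 33/128*1/4 = 135/512
d_3 = (0=877/2048, 1=631/2048, 2=135/512)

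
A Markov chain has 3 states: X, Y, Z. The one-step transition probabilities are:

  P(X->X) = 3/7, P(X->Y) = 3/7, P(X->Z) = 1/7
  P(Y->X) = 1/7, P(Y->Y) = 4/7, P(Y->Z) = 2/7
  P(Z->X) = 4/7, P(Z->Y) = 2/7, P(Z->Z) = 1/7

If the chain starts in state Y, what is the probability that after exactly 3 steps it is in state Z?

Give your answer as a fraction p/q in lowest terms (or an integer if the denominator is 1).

Computing P^3 by repeated multiplication:
P^1 =
  X: [3/7, 3/7, 1/7]
  Y: [1/7, 4/7, 2/7]
  Z: [4/7, 2/7, 1/7]
P^2 =
  X: [16/49, 23/49, 10/49]
  Y: [15/49, 23/49, 11/49]
  Z: [18/49, 22/49, 9/49]
P^3 =
  X: [111/343, 160/343, 72/343]
  Y: [16/49, 159/343, 72/343]
  Z: [16/49, 160/343, 71/343]

(P^3)[Y -> Z] = 72/343

Answer: 72/343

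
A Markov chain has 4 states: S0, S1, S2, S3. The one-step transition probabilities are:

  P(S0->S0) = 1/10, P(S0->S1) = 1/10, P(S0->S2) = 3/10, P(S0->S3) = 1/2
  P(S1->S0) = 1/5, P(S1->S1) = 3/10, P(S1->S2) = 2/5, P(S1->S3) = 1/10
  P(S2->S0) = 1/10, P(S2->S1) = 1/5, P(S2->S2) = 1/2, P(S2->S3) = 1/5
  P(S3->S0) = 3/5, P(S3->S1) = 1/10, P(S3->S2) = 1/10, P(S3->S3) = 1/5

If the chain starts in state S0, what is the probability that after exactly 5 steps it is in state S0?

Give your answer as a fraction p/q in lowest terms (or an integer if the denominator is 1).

Answer: 24229/100000

Derivation:
Computing P^5 by repeated multiplication:
P^1 =
  S0: [1/10, 1/10, 3/10, 1/2]
  S1: [1/5, 3/10, 2/5, 1/10]
  S2: [1/10, 1/5, 1/2, 1/5]
  S3: [3/5, 1/10, 1/10, 1/5]
P^2 =
  S0: [9/25, 3/20, 27/100, 11/50]
  S1: [9/50, 1/5, 39/100, 23/100]
  S2: [11/50, 19/100, 19/50, 21/100]
  S3: [21/100, 13/100, 29/100, 37/100]
P^3 =
  S0: [9/40, 157/1000, 13/40, 293/1000]
  S1: [47/200, 179/1000, 44/125, 117/500]
  S2: [28/125, 22/125, 353/1000, 247/1000]
  S3: [149/500, 31/200, 297/1000, 1/4]
P^4 =
  S0: [1311/5000, 1639/10000, 3221/10000, 1259/5000]
  S1: [2349/10000, 171/1000, 683/2000, 1263/5000]
  S2: [2411/10000, 341/2000, 847/2500, 156/625]
  S3: [481/2000, 1607/10000, 3249/10000, 2739/10000]
P^5 =
  S0: [24229/100000, 16499/100000, 6609/20000, 26227/100000]
  S1: [1217/5000, 3367/20000, 2093/6250, 25337/100000]
  S2: [4837/20000, 8399/50000, 33489/100000, 3191/12500]
  S3: [12651/50000, 16463/100000, 32627/100000, 3201/12500]

(P^5)[S0 -> S0] = 24229/100000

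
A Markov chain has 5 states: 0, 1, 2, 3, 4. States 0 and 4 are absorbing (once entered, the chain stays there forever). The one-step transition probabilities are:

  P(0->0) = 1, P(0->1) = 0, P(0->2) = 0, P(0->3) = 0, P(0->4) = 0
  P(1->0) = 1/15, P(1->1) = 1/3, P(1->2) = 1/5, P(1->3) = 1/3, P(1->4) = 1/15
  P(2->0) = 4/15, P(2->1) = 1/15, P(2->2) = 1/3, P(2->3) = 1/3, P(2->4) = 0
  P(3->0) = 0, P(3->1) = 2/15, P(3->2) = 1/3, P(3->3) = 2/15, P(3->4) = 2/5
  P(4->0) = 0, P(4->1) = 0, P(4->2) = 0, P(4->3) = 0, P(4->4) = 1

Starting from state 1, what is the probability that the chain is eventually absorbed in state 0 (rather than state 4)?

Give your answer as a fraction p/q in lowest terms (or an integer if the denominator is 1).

Answer: 361/856

Derivation:
Let a_i = P(absorbed in 0 | start in state i).
Boundary conditions: a_0 = 1, a_4 = 0.
For each transient state i, a_i = sum_j P(i->j) * a_j:
  a_1 = 1/15*a_0 + 1/3*a_1 + 1/5*a_2 + 1/3*a_3 + 1/15*a_4
  a_2 = 4/15*a_0 + 1/15*a_1 + 1/3*a_2 + 1/3*a_3 + 0*a_4
  a_3 = 0*a_0 + 2/15*a_1 + 1/3*a_2 + 2/15*a_3 + 2/5*a_4

Substituting a_0 = 1 and a_4 = 0, rearrange to (I - Q) a = r where r[i] = P(i -> 0):
  [2/3, -1/5, -1/3] . (a_1, a_2, a_3) = 1/15
  [-1/15, 2/3, -1/3] . (a_1, a_2, a_3) = 4/15
  [-2/15, -1/3, 13/15] . (a_1, a_2, a_3) = 0

Solving yields:
  a_1 = 361/856
  a_2 = 503/856
  a_3 = 249/856

Starting state is 1, so the absorption probability is a_1 = 361/856.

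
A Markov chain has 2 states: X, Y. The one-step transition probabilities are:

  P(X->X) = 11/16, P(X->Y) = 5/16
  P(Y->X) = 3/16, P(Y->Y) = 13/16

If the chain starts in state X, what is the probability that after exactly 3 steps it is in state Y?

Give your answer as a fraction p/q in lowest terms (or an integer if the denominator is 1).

Computing P^3 by repeated multiplication:
P^1 =
  X: [11/16, 5/16]
  Y: [3/16, 13/16]
P^2 =
  X: [17/32, 15/32]
  Y: [9/32, 23/32]
P^3 =
  X: [29/64, 35/64]
  Y: [21/64, 43/64]

(P^3)[X -> Y] = 35/64

Answer: 35/64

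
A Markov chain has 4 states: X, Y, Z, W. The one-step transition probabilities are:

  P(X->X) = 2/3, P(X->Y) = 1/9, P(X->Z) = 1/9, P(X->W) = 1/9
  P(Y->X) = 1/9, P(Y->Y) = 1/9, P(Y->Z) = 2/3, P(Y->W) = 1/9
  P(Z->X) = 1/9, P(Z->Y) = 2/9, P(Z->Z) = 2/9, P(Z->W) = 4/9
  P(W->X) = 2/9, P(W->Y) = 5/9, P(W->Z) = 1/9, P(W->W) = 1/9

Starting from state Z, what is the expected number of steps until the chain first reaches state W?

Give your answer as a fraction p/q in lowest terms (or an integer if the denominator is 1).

Let h_i = expected steps to first reach W from state i.
Boundary: h_W = 0.
First-step equations for the other states:
  h_X = 1 + 2/3*h_X + 1/9*h_Y + 1/9*h_Z + 1/9*h_W
  h_Y = 1 + 1/9*h_X + 1/9*h_Y + 2/3*h_Z + 1/9*h_W
  h_Z = 1 + 1/9*h_X + 2/9*h_Y + 2/9*h_Z + 4/9*h_W

Substituting h_W = 0 and rearranging gives the linear system (I - Q) h = 1:
  [1/3, -1/9, -1/9] . (h_X, h_Y, h_Z) = 1
  [-1/9, 8/9, -2/3] . (h_X, h_Y, h_Z) = 1
  [-1/9, -2/9, 7/9] . (h_X, h_Y, h_Z) = 1

Solving yields:
  h_X = 603/109
  h_Y = 468/109
  h_Z = 360/109

Starting state is Z, so the expected hitting time is h_Z = 360/109.

Answer: 360/109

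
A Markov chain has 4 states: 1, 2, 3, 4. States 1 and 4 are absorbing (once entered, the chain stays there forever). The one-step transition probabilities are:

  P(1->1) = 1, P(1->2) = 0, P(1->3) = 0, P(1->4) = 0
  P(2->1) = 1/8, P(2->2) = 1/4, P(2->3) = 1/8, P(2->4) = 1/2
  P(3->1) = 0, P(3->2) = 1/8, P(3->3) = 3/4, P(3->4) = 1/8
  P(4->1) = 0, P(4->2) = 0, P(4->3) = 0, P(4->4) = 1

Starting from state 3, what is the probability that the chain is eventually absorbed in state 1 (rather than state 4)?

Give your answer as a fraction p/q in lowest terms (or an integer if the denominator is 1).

Let a_i = P(absorbed in 1 | start in state i).
Boundary conditions: a_1 = 1, a_4 = 0.
For each transient state i, a_i = sum_j P(i->j) * a_j:
  a_2 = 1/8*a_1 + 1/4*a_2 + 1/8*a_3 + 1/2*a_4
  a_3 = 0*a_1 + 1/8*a_2 + 3/4*a_3 + 1/8*a_4

Substituting a_1 = 1 and a_4 = 0, rearrange to (I - Q) a = r where r[i] = P(i -> 1):
  [3/4, -1/8] . (a_2, a_3) = 1/8
  [-1/8, 1/4] . (a_2, a_3) = 0

Solving yields:
  a_2 = 2/11
  a_3 = 1/11

Starting state is 3, so the absorption probability is a_3 = 1/11.

Answer: 1/11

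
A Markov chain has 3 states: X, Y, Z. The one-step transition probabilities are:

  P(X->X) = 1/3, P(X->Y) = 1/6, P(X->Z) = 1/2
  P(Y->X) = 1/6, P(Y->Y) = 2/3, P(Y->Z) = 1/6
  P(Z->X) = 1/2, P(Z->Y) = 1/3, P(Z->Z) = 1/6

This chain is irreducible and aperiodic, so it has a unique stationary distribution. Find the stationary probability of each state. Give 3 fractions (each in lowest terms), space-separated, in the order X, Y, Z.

The stationary distribution satisfies pi = pi * P, i.e.:
  pi_X = 1/3*pi_X + 1/6*pi_Y + 1/2*pi_Z
  pi_Y = 1/6*pi_X + 2/3*pi_Y + 1/3*pi_Z
  pi_Z = 1/2*pi_X + 1/6*pi_Y + 1/6*pi_Z
with normalization: pi_X + pi_Y + pi_Z = 1.

Using the first 2 balance equations plus normalization, the linear system A*pi = b is:
  [-2/3, 1/6, 1/2] . pi = 0
  [1/6, -1/3, 1/3] . pi = 0
  [1, 1, 1] . pi = 1

Solving yields:
  pi_X = 4/13
  pi_Y = 11/26
  pi_Z = 7/26

Verification (pi * P):
  4/13*1/3 + 11/26*1/6 + 7/26*1/2 = 4/13 = pi_X  (ok)
  4/13*1/6 + 11/26*2/3 + 7/26*1/3 = 11/26 = pi_Y  (ok)
  4/13*1/2 + 11/26*1/6 + 7/26*1/6 = 7/26 = pi_Z  (ok)

Answer: 4/13 11/26 7/26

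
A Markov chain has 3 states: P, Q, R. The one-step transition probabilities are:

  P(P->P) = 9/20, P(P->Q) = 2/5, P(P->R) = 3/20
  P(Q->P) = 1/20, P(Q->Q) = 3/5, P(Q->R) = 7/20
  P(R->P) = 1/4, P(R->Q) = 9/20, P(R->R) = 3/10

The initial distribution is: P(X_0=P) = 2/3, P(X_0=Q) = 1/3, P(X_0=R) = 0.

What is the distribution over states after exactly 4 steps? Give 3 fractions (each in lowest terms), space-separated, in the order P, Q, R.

Answer: 4457/24000 248417/480000 47481/160000

Derivation:
Propagating the distribution step by step (d_{t+1} = d_t * P):
d_0 = (P=2/3, Q=1/3, R=0)
  d_1[P] = 2/3*9/20 + 1/3*1/20 + 0*1/4 = 19/60
  d_1[Q] = 2/3*2/5 + 1/3*3/5 + 0*9/20 = 7/15
  d_1[R] = 2/3*3/20 + 1/3*7/20 + 0*3/10 = 13/60
d_1 = (P=19/60, Q=7/15, R=13/60)
  d_2[P] = 19/60*9/20 + 7/15*1/20 + 13/60*1/4 = 11/50
  d_2[Q] = 19/60*2/5 + 7/15*3/5 + 13/60*9/20 = 121/240
  d_2[R] = 19/60*3/20 + 7/15*7/20 + 13/60*3/10 = 331/1200
d_2 = (P=11/50, Q=121/240, R=331/1200)
  d_3[P] = 11/50*9/20 + 121/240*1/20 + 331/1200*1/4 = 1159/6000
  d_3[Q] = 11/50*2/5 + 121/240*3/5 + 331/1200*9/20 = 4117/8000
  d_3[R] = 11/50*3/20 + 121/240*7/20 + 331/1200*3/10 = 7013/24000
d_3 = (P=1159/6000, Q=4117/8000, R=7013/24000)
  d_4[P] = 1159/6000*9/20 + 4117/8000*1/20 + 7013/24000*1/4 = 4457/24000
  d_4[Q] = 1159/6000*2/5 + 4117/8000*3/5 + 7013/24000*9/20 = 248417/480000
  d_4[R] = 1159/6000*3/20 + 4117/8000*7/20 + 7013/24000*3/10 = 47481/160000
d_4 = (P=4457/24000, Q=248417/480000, R=47481/160000)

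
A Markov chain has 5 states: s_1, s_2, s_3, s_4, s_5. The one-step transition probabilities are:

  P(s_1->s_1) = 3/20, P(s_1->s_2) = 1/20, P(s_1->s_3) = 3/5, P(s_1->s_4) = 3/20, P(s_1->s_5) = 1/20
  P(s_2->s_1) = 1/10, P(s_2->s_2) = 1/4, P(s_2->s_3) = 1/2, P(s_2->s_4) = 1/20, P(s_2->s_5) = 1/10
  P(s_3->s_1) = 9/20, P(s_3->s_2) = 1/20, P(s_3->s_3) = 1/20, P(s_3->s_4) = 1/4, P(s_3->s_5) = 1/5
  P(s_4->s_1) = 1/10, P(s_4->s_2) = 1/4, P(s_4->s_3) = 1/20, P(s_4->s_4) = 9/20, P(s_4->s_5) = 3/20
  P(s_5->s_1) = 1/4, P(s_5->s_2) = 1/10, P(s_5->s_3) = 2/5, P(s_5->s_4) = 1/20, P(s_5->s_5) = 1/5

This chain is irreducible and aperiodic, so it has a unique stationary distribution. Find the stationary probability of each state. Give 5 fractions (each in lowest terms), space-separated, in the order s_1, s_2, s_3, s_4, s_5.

The stationary distribution satisfies pi = pi * P, i.e.:
  pi_s_1 = 3/20*pi_s_1 + 1/10*pi_s_2 + 9/20*pi_s_3 + 1/10*pi_s_4 + 1/4*pi_s_5
  pi_s_2 = 1/20*pi_s_1 + 1/4*pi_s_2 + 1/20*pi_s_3 + 1/4*pi_s_4 + 1/10*pi_s_5
  pi_s_3 = 3/5*pi_s_1 + 1/2*pi_s_2 + 1/20*pi_s_3 + 1/20*pi_s_4 + 2/5*pi_s_5
  pi_s_4 = 3/20*pi_s_1 + 1/20*pi_s_2 + 1/4*pi_s_3 + 9/20*pi_s_4 + 1/20*pi_s_5
  pi_s_5 = 1/20*pi_s_1 + 1/10*pi_s_2 + 1/5*pi_s_3 + 3/20*pi_s_4 + 1/5*pi_s_5
with normalization: pi_s_1 + pi_s_2 + pi_s_3 + pi_s_4 + pi_s_5 = 1.

Using the first 4 balance equations plus normalization, the linear system A*pi = b is:
  [-17/20, 1/10, 9/20, 1/10, 1/4] . pi = 0
  [1/20, -3/4, 1/20, 1/4, 1/10] . pi = 0
  [3/5, 1/2, -19/20, 1/20, 2/5] . pi = 0
  [3/20, 1/20, 1/4, -11/20, 1/20] . pi = 0
  [1, 1, 1, 1, 1] . pi = 1

Solving yields:
  pi_s_1 = 30749/132414
  pi_s_2 = 16621/132414
  pi_s_3 = 37583/132414
  pi_s_4 = 28687/132414
  pi_s_5 = 3129/22069

Verification (pi * P):
  30749/132414*3/20 + 16621/132414*1/10 + 37583/132414*9/20 + 28687/132414*1/10 + 3129/22069*1/4 = 30749/132414 = pi_s_1  (ok)
  30749/132414*1/20 + 16621/132414*1/4 + 37583/132414*1/20 + 28687/132414*1/4 + 3129/22069*1/10 = 16621/132414 = pi_s_2  (ok)
  30749/132414*3/5 + 16621/132414*1/2 + 37583/132414*1/20 + 28687/132414*1/20 + 3129/22069*2/5 = 37583/132414 = pi_s_3  (ok)
  30749/132414*3/20 + 16621/132414*1/20 + 37583/132414*1/4 + 28687/132414*9/20 + 3129/22069*1/20 = 28687/132414 = pi_s_4  (ok)
  30749/132414*1/20 + 16621/132414*1/10 + 37583/132414*1/5 + 28687/132414*3/20 + 3129/22069*1/5 = 3129/22069 = pi_s_5  (ok)

Answer: 30749/132414 16621/132414 37583/132414 28687/132414 3129/22069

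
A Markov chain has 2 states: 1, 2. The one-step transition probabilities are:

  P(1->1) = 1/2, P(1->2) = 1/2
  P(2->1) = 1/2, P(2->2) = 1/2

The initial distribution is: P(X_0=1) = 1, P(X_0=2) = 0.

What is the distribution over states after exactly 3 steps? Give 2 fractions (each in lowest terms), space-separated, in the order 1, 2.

Propagating the distribution step by step (d_{t+1} = d_t * P):
d_0 = (1=1, 2=0)
  d_1[1] = 1*1/2 + 0*1/2 = 1/2
  d_1[2] = 1*1/2 + 0*1/2 = 1/2
d_1 = (1=1/2, 2=1/2)
  d_2[1] = 1/2*1/2 + 1/2*1/2 = 1/2
  d_2[2] = 1/2*1/2 + 1/2*1/2 = 1/2
d_2 = (1=1/2, 2=1/2)
  d_3[1] = 1/2*1/2 + 1/2*1/2 = 1/2
  d_3[2] = 1/2*1/2 + 1/2*1/2 = 1/2
d_3 = (1=1/2, 2=1/2)

Answer: 1/2 1/2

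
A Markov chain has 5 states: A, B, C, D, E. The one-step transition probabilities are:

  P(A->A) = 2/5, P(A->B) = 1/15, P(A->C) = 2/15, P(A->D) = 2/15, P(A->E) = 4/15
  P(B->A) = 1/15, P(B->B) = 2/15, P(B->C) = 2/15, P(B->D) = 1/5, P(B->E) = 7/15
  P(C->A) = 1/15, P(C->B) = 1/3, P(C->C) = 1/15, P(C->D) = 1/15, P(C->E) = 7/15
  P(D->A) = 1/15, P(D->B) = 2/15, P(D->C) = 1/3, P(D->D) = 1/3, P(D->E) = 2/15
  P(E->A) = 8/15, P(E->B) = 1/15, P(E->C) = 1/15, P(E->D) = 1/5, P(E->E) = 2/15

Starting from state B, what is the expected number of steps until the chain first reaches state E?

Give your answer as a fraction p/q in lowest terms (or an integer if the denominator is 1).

Answer: 16050/6109

Derivation:
Let h_i = expected steps to first reach E from state i.
Boundary: h_E = 0.
First-step equations for the other states:
  h_A = 1 + 2/5*h_A + 1/15*h_B + 2/15*h_C + 2/15*h_D + 4/15*h_E
  h_B = 1 + 1/15*h_A + 2/15*h_B + 2/15*h_C + 1/5*h_D + 7/15*h_E
  h_C = 1 + 1/15*h_A + 1/3*h_B + 1/15*h_C + 1/15*h_D + 7/15*h_E
  h_D = 1 + 1/15*h_A + 2/15*h_B + 1/3*h_C + 1/3*h_D + 2/15*h_E

Substituting h_E = 0 and rearranging gives the linear system (I - Q) h = 1:
  [3/5, -1/15, -2/15, -2/15] . (h_A, h_B, h_C, h_D) = 1
  [-1/15, 13/15, -2/15, -1/5] . (h_A, h_B, h_C, h_D) = 1
  [-1/15, -1/3, 14/15, -1/15] . (h_A, h_B, h_C, h_D) = 1
  [-1/15, -2/15, -1/3, 2/3] . (h_A, h_B, h_C, h_D) = 1

Solving yields:
  h_A = 20265/6109
  h_B = 16050/6109
  h_C = 15300/6109
  h_D = 22050/6109

Starting state is B, so the expected hitting time is h_B = 16050/6109.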